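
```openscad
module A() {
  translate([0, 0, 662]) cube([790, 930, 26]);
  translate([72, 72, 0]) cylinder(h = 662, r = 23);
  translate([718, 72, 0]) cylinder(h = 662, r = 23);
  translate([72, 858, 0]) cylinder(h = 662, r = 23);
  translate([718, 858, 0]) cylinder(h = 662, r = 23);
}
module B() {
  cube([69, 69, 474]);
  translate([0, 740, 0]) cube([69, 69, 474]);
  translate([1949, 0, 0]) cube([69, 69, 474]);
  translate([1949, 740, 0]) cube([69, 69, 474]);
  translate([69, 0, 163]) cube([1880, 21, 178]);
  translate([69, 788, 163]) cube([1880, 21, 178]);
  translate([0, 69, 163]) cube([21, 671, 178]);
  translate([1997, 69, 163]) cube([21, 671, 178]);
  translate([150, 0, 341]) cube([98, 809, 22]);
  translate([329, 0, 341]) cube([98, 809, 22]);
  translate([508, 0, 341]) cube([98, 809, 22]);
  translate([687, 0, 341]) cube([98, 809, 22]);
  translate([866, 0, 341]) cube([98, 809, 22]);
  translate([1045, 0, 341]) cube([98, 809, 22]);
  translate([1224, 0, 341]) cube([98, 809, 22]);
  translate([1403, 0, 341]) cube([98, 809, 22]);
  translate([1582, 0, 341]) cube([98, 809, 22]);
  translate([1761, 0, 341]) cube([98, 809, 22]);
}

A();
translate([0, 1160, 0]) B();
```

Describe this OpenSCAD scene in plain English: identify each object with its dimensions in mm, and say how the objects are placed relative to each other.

A is a table: top 790 mm (x) × 930 mm (y), 26 mm thick, upper face at z = 688 mm, on four round legs of 46 mm diameter, each leg's bounding box inset 49 mm from the nearest pair of top edges, running from z = 0 to the bottom of the top.

B is a bed frame 2018 mm long (x) by 809 mm wide (y). Four 69×69 mm corner posts, 474 mm tall, at the corners of the footprint. Four rails of 21 mm thickness and 178 mm height run between adjacent posts with their undersides at z = 163 mm, their outer faces flush with the outside of the frame (the two x-running rails run between the posts' inner faces; the two y-running rails run between the posts' inner faces). 10 slats, each 98 mm wide (x) and 22 mm thick, lie across the top of the two x-running rails, running the full 809 mm width of the frame in y; the slats are evenly spaced along x between the inner faces of the end posts with equal gaps (rounded down to the nearest mm) at the −x end and between each pair — any rounding remainder accumulates at the +x end.

The bed frame is on the floor beside the table on its +y side.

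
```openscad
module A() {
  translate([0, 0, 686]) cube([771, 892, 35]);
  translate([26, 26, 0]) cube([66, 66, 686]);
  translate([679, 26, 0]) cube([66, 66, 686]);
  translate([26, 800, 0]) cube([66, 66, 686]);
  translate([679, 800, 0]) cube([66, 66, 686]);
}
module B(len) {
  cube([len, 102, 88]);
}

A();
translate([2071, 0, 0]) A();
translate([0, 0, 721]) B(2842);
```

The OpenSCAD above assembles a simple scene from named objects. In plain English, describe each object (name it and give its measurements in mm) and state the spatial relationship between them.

A is a table: top 771 mm (x) × 892 mm (y), 35 mm thick, upper face at z = 721 mm, on four 66×66 mm square legs, each inset 26 mm from the nearest pair of top edges, running from z = 0 to the bottom of the top.

B is a rectangular beam 2842 mm long (x), 102 mm deep (y), 88 mm thick (z).

The beam spans the tops of two tables placed 1300 mm apart, resting at z = 721 mm.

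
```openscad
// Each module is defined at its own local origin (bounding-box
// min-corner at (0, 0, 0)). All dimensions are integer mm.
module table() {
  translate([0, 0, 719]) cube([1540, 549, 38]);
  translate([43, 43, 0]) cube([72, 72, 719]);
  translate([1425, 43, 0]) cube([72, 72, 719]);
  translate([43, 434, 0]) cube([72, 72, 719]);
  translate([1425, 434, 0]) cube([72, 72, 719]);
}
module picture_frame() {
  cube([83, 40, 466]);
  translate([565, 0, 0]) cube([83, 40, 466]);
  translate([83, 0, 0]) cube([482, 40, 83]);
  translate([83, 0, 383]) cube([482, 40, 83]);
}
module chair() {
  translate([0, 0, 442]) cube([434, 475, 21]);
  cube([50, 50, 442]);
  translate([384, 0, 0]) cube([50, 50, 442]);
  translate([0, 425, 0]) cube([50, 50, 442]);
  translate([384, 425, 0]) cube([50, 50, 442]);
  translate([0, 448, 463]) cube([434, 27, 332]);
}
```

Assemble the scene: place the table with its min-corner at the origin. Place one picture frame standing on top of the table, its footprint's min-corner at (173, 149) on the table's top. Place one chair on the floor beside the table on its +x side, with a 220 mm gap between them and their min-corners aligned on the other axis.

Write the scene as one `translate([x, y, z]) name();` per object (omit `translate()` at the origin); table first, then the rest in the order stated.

table();
translate([173, 149, 757]) picture_frame();
translate([1760, 0, 0]) chair();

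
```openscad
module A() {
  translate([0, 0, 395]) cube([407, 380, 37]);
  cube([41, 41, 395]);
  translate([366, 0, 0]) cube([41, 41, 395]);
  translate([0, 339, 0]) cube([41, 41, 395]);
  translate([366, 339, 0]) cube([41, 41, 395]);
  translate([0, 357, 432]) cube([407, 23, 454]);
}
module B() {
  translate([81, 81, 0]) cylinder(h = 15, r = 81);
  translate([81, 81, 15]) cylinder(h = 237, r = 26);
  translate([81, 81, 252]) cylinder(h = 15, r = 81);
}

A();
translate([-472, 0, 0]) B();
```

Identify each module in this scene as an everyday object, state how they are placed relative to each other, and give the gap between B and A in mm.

A is a chair. B is a spool. The spool is on the floor beside the chair on its −x side. The gap between the spool and the chair is 310 mm.

The spool's nearest face is 310 mm from the chair's −x face.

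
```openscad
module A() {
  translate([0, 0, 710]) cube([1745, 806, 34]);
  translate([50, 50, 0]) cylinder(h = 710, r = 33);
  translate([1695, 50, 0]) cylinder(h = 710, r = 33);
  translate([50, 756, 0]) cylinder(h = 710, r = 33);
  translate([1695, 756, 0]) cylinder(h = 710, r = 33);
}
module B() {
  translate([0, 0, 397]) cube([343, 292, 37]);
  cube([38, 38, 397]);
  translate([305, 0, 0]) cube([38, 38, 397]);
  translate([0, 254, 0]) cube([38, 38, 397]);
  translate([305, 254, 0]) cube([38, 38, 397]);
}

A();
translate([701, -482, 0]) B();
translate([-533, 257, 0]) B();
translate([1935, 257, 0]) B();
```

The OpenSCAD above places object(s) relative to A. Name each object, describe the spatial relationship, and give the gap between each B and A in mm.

A is a table. B is a stool. Three stools sit around the table at the −y, −x, +x sides. The gap between each stool and the table is 190 mm.

Each stool's nearest face is 190 mm from the table's bounding box.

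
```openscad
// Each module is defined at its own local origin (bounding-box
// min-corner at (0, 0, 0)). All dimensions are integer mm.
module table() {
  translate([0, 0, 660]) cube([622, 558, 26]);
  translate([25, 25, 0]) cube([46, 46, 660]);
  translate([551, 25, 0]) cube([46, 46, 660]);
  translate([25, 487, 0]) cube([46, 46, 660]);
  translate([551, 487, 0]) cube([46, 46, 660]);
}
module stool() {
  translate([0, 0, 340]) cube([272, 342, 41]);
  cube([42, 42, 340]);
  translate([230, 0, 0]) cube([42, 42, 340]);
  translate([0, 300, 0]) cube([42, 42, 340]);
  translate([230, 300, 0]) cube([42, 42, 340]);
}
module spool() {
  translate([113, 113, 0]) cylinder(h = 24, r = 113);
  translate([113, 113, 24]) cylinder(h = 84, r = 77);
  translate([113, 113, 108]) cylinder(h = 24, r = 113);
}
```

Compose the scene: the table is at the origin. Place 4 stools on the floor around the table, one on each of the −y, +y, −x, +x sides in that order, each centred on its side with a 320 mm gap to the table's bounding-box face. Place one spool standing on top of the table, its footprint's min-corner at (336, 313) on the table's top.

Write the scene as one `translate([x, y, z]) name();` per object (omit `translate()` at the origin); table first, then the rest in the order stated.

table();
translate([175, -662, 0]) stool();
translate([175, 878, 0]) stool();
translate([-592, 108, 0]) stool();
translate([942, 108, 0]) stool();
translate([336, 313, 686]) spool();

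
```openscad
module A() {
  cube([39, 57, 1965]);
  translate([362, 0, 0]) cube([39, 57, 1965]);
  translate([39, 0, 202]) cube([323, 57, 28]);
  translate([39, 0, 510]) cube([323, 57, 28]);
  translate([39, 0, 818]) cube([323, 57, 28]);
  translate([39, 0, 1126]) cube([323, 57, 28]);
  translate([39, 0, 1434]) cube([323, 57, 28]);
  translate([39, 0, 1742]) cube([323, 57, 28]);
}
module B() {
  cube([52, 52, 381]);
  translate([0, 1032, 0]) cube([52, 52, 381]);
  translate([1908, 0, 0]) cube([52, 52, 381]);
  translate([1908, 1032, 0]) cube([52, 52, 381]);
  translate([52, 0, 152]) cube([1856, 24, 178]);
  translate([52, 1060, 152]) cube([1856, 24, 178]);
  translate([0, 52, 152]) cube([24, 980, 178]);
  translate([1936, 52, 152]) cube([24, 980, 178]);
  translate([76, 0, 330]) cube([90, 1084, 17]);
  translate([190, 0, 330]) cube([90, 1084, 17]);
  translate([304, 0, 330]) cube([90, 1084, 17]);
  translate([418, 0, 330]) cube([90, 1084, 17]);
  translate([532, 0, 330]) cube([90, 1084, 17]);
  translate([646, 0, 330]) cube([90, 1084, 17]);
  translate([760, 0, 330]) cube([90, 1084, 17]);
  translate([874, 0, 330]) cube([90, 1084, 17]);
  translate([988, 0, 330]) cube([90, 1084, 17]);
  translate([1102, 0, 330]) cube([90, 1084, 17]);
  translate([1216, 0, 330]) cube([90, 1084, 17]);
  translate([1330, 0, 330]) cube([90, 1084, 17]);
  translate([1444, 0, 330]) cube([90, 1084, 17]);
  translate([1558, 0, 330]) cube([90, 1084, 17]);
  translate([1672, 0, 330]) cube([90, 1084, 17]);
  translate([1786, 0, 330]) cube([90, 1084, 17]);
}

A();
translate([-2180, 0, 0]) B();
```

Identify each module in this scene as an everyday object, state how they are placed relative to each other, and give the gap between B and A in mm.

A is a ladder. B is a bed frame. The bed frame is on the floor beside the ladder on its −x side. The gap between the bed frame and the ladder is 220 mm.

The bed frame's nearest face is 220 mm from the ladder's −x face.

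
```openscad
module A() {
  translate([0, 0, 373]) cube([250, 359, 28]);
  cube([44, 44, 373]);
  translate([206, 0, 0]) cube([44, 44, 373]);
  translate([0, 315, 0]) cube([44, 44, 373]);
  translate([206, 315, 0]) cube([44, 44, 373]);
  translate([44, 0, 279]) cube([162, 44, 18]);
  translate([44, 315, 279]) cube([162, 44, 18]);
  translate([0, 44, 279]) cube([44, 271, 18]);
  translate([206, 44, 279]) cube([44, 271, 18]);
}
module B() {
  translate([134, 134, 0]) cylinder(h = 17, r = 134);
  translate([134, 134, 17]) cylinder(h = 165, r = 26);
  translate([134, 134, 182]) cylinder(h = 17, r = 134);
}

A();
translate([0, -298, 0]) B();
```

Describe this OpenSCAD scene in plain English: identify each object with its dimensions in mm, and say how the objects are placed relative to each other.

A is a four-legged stool. The seat is a 250×359×28 mm slab whose top surface is at z = 401 mm; four square legs, each 44×44 mm in cross-section, run from the floor (z = 0) to the underside of the seat, each flush with a corner of the seat. Four stretchers, 44 mm wide and 18 mm tall, connect adjacent legs with their undersides at z = 279 mm, each running between the inner faces of the legs it joins and aligned with the legs' outer faces on the other axis.

B is a spool: two coaxial disc flanges of radius 134 mm and thickness 17 mm, joined by a core cylinder of radius 26 mm and height 165 mm. The lower flange rests on z = 0 and the three cylinders share a vertical axis.

The spool is on the floor beside the stool on its −y side.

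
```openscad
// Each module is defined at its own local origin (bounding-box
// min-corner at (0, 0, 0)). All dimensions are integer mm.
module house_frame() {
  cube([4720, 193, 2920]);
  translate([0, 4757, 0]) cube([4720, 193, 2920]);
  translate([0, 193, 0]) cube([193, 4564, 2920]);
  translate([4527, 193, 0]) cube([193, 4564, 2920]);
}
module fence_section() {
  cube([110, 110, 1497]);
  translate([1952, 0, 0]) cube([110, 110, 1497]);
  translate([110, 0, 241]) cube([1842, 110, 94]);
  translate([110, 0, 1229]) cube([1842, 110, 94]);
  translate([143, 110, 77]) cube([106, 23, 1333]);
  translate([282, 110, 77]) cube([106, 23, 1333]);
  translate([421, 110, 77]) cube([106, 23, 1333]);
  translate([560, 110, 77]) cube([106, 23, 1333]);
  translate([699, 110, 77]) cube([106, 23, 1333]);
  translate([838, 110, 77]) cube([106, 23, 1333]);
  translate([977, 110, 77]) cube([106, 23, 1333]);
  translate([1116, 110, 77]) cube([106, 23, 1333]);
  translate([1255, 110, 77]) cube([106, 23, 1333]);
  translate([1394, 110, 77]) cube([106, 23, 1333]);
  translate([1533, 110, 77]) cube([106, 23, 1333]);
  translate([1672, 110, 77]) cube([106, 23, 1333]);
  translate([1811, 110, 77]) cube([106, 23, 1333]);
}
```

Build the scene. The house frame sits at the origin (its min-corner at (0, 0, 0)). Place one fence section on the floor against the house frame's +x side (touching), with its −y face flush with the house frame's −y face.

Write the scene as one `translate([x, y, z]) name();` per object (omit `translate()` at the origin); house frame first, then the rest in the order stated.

house_frame();
translate([4720, 0, 0]) fence_section();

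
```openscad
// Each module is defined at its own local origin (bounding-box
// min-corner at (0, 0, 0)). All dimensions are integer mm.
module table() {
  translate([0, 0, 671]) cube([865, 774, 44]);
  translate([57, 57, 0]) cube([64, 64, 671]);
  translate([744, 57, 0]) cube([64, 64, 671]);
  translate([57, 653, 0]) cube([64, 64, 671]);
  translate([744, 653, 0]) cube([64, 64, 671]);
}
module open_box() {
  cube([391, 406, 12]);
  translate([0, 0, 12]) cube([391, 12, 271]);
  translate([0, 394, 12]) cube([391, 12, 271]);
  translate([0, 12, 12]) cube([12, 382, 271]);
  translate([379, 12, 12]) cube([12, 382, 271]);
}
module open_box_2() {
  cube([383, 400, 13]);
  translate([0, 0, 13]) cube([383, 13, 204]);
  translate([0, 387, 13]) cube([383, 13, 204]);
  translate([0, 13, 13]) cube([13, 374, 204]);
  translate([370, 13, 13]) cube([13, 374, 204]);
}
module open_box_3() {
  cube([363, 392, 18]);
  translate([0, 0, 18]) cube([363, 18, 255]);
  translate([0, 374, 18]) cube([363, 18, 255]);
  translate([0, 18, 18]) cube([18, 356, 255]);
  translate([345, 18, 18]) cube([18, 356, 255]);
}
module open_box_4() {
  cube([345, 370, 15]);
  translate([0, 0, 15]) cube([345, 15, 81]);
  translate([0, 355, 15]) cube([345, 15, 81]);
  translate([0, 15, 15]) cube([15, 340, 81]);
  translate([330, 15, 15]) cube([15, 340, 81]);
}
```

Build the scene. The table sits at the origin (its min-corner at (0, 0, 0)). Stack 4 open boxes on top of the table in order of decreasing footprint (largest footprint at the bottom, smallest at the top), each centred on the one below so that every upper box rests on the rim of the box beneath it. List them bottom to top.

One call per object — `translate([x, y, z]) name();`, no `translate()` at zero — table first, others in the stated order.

table();
translate([237, 184, 715]) open_box();
translate([241, 187, 998]) open_box_2();
translate([251, 191, 1215]) open_box_3();
translate([260, 202, 1488]) open_box_4();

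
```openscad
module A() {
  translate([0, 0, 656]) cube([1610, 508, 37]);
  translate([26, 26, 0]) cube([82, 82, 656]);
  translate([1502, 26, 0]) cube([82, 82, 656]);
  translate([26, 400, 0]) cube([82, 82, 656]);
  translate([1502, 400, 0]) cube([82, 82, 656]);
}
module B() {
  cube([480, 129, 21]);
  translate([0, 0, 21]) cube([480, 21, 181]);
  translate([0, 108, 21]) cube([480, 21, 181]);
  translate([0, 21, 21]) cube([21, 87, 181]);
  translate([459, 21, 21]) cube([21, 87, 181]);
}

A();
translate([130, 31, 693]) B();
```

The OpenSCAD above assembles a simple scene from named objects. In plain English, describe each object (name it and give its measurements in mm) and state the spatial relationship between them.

A is a table: top 1610 mm (x) × 508 mm (y), 37 mm thick, upper face at z = 693 mm, on four 82×82 mm square legs, each inset 26 mm from the nearest pair of top edges, running from z = 0 to the bottom of the top.

B is an open-topped rectangular box: outside dimensions 480×129×202 mm, with a uniform wall and base thickness of 21 mm. The base is a full 480×129 slab on the floor; four walls sit on top of the base. The front and back walls (the −y and +y sides) span the full width; the two side walls fit between them.

The open box is on top of the table.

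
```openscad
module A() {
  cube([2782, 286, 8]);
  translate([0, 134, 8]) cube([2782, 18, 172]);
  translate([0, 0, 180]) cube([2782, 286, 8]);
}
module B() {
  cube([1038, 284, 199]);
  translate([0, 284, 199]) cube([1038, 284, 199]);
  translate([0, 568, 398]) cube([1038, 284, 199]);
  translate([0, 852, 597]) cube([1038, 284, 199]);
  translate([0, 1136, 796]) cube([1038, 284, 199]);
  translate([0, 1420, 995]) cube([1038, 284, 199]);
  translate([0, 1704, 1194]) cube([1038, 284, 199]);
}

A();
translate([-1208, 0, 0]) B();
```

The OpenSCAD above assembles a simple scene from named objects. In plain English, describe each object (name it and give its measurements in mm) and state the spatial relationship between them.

A is an I-beam lying along x, 2782 mm long. Overall section height 188 mm. Two flanges 286 mm wide (y) and 8 mm thick, one on the floor and one at the top; a web 18 mm thick runs between them, centred on the flange width.

B is a run of 7 identical solid stair steps. Each tread is 1038×284 mm and each step block is 199 mm high. Step 1 rests on the floor; step k is offset from step 1 by (k−1)×284 mm in y and (k−1)×199 mm in z.

The staircase is on the floor beside the I-beam on its −x side.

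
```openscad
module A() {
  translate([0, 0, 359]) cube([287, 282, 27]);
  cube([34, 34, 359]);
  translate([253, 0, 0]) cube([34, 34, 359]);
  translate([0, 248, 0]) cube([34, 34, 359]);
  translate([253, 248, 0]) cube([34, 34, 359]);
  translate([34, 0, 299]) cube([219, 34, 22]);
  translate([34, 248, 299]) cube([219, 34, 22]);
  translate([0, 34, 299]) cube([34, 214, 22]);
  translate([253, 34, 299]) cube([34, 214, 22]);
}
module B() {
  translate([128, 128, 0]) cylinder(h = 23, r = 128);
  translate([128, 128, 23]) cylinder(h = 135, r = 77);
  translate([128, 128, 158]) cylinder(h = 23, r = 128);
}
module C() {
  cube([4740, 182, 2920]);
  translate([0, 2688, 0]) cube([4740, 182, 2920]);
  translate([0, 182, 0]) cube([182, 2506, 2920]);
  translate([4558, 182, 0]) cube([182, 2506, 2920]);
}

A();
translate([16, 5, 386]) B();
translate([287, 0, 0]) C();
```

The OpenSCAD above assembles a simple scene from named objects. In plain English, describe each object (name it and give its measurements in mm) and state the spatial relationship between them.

A is a simple wooden stool: a rectangular seat 287 mm (x) by 282 mm (y), 27 mm thick, top face at z = 386 mm, on four square legs, each 34×34 mm in cross-section. The legs rest on z = 0, each flush with a corner of the seat. Four stretchers, 34 mm wide and 22 mm tall, connect adjacent legs with their undersides at z = 299 mm, each running between the inner faces of the legs it joins and aligned with the legs' outer faces on the other axis.

B is a spool: two coaxial disc flanges of radius 128 mm and thickness 23 mm, joined by a core cylinder of radius 77 mm and height 135 mm. The lower flange rests on z = 0 and the three cylinders share a vertical axis.

C is the wall frame of a small rectangular building: four walls, each 2920 mm tall and 182 mm thick, enclosing a footprint 4740 mm (x) by 2870 mm (y) outside-to-outside, with no floor or roof. The front and back walls (the −y and +y sides) span the full width; the two side walls fit between them.

The spool is on top of the stool. The house frame is against the stool's +x side, with their −y faces flush.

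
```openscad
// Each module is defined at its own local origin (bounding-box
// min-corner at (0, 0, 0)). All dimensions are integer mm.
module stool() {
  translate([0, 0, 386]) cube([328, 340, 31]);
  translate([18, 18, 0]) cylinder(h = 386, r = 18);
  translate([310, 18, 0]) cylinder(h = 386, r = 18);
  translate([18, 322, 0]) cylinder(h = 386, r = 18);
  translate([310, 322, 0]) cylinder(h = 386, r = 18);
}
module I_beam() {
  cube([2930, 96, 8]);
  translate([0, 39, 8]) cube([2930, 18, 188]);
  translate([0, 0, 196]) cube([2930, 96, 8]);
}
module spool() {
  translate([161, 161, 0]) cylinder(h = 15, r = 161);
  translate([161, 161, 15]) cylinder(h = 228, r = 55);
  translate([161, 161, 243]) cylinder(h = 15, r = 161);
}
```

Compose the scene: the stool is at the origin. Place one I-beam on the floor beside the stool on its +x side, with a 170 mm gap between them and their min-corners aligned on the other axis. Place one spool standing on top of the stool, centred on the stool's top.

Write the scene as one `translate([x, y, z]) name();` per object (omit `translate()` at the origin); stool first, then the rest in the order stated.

stool();
translate([498, 0, 0]) I_beam();
translate([3, 9, 417]) spool();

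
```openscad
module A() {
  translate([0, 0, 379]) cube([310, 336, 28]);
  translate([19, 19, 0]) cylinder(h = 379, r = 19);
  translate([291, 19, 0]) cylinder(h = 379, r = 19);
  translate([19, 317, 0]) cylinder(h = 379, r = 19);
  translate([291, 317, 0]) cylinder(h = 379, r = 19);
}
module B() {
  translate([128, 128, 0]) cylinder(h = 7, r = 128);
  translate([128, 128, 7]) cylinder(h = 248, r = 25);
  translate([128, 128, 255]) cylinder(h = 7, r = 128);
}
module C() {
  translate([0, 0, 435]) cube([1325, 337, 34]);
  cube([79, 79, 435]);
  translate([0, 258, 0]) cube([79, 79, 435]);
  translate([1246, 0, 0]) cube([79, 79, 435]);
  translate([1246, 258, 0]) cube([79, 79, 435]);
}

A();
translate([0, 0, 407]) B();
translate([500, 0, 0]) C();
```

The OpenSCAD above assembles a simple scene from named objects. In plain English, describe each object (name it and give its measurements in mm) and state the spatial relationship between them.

A is a simple wooden stool: a rectangular seat 310 mm (x) by 336 mm (y), 28 mm thick, top face at z = 407 mm, on four round legs, each 38 mm in diameter. The legs rest on z = 0, each leg's axis is inset half a diameter from the nearest pair of seat edges (so the leg's bounding box is flush with the corner).

B is a spool: two coaxial disc flanges of radius 128 mm and thickness 7 mm, joined by a core cylinder of radius 25 mm and height 248 mm. The lower flange rests on z = 0 and the three cylinders share a vertical axis.

C is a bench: a 1325×337 mm seat slab, 34 mm thick, top at z = 469 mm, on four 79×79 mm square legs flush with the seat corners and standing on z = 0.

The spool is on top of the stool. The bench is on the floor beside the stool on its +x side.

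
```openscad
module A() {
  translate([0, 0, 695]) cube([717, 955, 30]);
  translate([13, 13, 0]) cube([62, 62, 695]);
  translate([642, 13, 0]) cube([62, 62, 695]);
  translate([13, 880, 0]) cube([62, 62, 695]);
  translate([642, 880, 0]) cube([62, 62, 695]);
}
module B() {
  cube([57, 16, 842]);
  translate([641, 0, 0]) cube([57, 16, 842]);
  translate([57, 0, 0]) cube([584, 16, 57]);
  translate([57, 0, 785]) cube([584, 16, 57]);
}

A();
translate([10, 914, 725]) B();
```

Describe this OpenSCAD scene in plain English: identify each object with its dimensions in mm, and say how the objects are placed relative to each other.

A is a table: top 717 mm (x) × 955 mm (y), 30 mm thick, upper face at z = 725 mm, on four 62×62 mm square legs, each inset 13 mm from the nearest pair of top edges, running from z = 0 to the bottom of the top.

B is a picture frame with a 584×728 mm rectangular opening (x by z) and a uniform 57 mm border on every side. Frame depth is 16 mm along y. It is built from two vertical stiles running the full outside height and two horizontal rails spanning the gap between the stiles.

The picture frame is on top of the table.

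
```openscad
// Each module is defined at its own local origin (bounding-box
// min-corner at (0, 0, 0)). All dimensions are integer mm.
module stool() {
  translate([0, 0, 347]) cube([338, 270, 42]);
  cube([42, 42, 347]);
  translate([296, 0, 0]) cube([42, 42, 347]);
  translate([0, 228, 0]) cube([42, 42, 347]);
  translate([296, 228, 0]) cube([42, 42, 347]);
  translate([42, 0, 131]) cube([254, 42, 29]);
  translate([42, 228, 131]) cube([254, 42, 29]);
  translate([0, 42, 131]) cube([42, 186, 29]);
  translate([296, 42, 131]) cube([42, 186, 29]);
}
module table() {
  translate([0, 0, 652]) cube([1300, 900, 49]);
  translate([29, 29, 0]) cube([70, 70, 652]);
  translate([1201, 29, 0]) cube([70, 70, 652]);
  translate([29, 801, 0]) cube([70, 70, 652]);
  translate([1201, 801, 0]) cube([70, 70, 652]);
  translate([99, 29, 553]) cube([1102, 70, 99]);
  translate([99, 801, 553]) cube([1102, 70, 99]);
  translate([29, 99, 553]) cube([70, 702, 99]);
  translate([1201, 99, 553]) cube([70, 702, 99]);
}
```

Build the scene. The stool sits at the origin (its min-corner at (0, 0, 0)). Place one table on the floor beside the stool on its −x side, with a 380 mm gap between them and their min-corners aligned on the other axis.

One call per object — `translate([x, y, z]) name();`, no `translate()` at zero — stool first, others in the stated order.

stool();
translate([-1680, 0, 0]) table();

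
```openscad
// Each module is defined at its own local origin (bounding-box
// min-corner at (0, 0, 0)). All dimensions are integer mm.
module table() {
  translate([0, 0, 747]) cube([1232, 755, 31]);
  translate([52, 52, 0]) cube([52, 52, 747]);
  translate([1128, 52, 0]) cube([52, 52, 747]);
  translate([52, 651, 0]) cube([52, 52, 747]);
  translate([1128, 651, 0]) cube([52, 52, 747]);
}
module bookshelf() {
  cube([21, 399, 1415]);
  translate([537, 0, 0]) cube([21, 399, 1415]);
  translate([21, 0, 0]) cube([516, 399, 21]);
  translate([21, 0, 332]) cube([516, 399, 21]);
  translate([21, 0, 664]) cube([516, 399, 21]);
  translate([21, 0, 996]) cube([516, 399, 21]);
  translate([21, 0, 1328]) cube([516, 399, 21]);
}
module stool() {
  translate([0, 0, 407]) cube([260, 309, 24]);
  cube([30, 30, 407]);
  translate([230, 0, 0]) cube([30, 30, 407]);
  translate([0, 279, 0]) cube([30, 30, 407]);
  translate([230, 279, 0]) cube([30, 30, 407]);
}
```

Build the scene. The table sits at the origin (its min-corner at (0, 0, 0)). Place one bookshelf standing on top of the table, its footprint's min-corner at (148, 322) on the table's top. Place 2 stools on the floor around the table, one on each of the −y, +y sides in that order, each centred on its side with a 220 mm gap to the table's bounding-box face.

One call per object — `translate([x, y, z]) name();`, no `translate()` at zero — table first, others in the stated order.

table();
translate([148, 322, 778]) bookshelf();
translate([486, -529, 0]) stool();
translate([486, 975, 0]) stool();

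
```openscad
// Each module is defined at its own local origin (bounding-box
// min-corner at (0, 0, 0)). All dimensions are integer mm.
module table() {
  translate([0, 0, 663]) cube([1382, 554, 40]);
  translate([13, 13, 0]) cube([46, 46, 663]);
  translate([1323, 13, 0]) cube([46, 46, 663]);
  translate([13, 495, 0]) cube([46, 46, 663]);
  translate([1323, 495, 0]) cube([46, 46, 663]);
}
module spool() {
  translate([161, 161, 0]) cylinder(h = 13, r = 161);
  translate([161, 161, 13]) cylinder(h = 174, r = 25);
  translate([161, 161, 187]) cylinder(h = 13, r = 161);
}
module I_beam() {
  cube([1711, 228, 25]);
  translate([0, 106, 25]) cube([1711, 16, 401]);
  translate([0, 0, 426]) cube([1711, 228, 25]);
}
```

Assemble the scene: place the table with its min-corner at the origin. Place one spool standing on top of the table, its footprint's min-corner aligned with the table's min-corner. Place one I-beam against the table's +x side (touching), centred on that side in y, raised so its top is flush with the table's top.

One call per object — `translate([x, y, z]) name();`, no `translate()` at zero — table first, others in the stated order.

table();
translate([0, 0, 703]) spool();
translate([1382, 163, 252]) I_beam();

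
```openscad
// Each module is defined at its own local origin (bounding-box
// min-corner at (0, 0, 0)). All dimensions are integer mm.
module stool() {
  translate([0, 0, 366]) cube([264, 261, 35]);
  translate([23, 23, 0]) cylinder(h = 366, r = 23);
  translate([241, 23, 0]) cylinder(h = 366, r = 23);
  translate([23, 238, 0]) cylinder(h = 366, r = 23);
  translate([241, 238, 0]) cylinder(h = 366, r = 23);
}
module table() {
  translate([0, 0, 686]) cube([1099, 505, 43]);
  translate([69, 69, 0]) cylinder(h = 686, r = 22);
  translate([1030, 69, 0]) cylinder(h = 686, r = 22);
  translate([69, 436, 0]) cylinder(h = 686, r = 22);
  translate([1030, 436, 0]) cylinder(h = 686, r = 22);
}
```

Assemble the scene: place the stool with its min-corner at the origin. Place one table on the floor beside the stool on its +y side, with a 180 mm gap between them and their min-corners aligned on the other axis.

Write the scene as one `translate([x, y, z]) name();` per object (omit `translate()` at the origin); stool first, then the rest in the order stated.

stool();
translate([0, 441, 0]) table();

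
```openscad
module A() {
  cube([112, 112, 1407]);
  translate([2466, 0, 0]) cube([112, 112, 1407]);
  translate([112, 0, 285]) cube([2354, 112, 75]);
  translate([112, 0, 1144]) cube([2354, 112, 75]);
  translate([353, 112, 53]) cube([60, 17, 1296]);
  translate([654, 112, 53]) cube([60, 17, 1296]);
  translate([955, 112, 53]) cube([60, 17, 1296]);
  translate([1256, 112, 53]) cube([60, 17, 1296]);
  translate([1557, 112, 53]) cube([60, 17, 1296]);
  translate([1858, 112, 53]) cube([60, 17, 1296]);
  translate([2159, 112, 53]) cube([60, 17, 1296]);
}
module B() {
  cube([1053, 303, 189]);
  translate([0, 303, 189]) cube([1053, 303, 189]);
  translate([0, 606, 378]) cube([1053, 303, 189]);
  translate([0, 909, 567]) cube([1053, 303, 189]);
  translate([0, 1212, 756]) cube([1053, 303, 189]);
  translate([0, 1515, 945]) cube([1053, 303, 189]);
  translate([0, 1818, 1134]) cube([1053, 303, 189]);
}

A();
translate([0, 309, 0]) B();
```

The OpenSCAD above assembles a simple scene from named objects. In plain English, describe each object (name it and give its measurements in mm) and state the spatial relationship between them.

A is a fence section. Two 112×112 mm posts, 1407 mm tall, stand on the floor with a clear span of 2354 mm between their inner faces. Two horizontal rails of 112×75 mm section span the gap between the posts with their undersides at z = 285 mm and z = 1144 mm, flush with the posts' −y face. 7 pickets, each 60 mm wide, 17 mm thick and 1296 mm tall, are fixed to the +y face of the rails with their bottoms at z = 53 mm, evenly spaced across the span with equal gaps (rounded down to the nearest mm) at the −x end and between each pair — any rounding remainder accumulates at the +x end.

B is a run of 7 identical solid stair steps. Each tread is 1053×303 mm and each step block is 189 mm high. Step 1 rests on the floor; step k is offset from step 1 by (k−1)×303 mm in y and (k−1)×189 mm in z.

The staircase is on the floor beside the fence section on its +y side.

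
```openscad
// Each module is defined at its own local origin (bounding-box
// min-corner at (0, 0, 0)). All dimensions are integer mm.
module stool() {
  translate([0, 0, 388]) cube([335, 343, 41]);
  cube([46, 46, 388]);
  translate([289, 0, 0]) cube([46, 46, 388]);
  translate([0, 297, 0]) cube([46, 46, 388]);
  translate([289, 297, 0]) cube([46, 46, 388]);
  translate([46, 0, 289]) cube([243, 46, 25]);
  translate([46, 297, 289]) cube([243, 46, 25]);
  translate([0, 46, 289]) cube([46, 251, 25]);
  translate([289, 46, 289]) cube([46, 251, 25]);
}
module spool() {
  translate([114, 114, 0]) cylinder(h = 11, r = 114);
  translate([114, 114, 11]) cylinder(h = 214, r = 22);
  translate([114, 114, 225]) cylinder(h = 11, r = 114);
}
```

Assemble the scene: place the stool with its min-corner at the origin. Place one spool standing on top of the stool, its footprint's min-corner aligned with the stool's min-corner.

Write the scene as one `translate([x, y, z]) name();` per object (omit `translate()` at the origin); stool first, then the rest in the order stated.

stool();
translate([0, 0, 429]) spool();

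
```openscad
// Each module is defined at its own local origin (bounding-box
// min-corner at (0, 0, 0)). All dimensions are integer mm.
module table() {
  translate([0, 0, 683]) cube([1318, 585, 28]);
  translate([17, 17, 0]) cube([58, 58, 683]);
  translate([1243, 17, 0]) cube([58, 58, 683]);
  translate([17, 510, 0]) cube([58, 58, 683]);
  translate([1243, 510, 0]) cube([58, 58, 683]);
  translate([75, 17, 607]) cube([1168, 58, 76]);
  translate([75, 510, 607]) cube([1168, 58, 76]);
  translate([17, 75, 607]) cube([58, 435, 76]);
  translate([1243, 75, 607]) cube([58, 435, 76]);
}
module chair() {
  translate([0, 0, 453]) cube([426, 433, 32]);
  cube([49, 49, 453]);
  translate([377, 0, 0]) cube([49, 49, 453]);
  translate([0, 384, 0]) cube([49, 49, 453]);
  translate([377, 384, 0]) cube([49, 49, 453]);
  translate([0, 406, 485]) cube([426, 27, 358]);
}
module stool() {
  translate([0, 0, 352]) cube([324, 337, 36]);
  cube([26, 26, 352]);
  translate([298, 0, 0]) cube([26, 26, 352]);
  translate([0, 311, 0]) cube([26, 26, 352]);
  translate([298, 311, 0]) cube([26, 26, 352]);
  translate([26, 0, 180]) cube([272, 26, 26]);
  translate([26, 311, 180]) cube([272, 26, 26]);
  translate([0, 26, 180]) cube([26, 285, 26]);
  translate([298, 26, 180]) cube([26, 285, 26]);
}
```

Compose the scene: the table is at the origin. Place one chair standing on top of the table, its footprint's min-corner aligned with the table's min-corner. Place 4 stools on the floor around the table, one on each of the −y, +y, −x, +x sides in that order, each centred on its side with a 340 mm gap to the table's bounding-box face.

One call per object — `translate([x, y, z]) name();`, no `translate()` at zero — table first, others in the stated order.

table();
translate([0, 0, 711]) chair();
translate([497, -677, 0]) stool();
translate([497, 925, 0]) stool();
translate([-664, 124, 0]) stool();
translate([1658, 124, 0]) stool();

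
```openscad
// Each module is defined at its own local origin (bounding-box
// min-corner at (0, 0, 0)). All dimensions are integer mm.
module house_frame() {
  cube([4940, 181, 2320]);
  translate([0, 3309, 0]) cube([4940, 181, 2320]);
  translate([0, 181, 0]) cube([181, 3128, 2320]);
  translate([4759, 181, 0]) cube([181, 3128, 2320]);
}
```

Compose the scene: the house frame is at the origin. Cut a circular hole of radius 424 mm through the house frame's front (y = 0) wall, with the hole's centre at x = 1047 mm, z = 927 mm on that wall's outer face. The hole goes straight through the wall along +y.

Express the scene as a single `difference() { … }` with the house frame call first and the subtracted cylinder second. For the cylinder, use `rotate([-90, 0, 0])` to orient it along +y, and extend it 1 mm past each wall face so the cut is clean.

difference() {
  house_frame();
  translate([1047, -1, 927]) rotate([-90, 0, 0]) cylinder(h = 183, r = 424);
}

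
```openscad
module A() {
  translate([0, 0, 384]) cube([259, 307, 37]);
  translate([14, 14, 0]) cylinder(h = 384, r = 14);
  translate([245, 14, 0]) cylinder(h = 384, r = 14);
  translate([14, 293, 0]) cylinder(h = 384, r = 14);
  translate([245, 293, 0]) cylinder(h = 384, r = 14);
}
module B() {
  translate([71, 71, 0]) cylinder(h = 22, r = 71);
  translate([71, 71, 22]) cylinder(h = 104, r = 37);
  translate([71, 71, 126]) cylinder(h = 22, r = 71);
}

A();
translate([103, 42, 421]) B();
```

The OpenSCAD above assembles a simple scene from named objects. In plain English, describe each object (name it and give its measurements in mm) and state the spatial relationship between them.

A is a four-legged stool. The seat is 259×307 mm, 37 mm thick, top at z = 421 mm. It stands on four round legs, each 28 mm in diameter, from z = 0 to the seat underside, each leg's axis is inset half a diameter from the nearest pair of seat edges (so the leg's bounding box is flush with the corner).

B is a spool: two coaxial disc flanges of radius 71 mm and thickness 22 mm, joined by a core cylinder of radius 37 mm and height 104 mm. The lower flange rests on z = 0 and the three cylinders share a vertical axis.

The spool is on top of the stool.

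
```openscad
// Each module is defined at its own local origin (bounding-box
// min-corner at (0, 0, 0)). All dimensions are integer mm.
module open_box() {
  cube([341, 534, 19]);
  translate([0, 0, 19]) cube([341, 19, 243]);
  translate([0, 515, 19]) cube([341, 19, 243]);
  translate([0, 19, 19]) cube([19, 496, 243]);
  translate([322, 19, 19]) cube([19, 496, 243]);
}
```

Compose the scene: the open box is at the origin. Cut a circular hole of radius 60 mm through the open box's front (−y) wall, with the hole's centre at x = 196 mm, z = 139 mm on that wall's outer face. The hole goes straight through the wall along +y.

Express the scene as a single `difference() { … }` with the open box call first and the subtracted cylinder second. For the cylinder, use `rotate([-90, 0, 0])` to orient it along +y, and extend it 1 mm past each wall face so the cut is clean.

difference() {
  open_box();
  translate([196, -1, 139]) rotate([-90, 0, 0]) cylinder(h = 21, r = 60);
}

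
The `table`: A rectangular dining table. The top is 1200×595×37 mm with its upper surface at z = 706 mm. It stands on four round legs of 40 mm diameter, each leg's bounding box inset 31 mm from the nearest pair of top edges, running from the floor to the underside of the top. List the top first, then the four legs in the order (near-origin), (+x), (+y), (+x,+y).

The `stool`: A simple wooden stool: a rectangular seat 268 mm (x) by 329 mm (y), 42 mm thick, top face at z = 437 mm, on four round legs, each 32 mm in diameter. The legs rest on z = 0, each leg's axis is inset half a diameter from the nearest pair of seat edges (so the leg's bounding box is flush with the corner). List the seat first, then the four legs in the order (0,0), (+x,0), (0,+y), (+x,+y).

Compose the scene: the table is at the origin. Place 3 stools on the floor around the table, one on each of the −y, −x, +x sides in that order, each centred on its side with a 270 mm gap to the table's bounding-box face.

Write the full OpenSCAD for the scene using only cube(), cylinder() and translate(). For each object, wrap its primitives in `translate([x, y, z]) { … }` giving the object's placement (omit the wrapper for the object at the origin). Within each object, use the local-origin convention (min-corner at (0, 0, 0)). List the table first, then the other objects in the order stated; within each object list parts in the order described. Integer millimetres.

translate([0, 0, 669]) cube([1200, 595, 37]);
translate([51, 51, 0]) cylinder(h = 669, r = 20);
translate([1149, 51, 0]) cylinder(h = 669, r = 20);
translate([51, 544, 0]) cylinder(h = 669, r = 20);
translate([1149, 544, 0]) cylinder(h = 669, r = 20);
translate([466, -599, 0]) {
  translate([0, 0, 395]) cube([268, 329, 42]);
  translate([16, 16, 0]) cylinder(h = 395, r = 16);
  translate([252, 16, 0]) cylinder(h = 395, r = 16);
  translate([16, 313, 0]) cylinder(h = 395, r = 16);
  translate([252, 313, 0]) cylinder(h = 395, r = 16);
}
translate([-538, 133, 0]) {
  translate([0, 0, 395]) cube([268, 329, 42]);
  translate([16, 16, 0]) cylinder(h = 395, r = 16);
  translate([252, 16, 0]) cylinder(h = 395, r = 16);
  translate([16, 313, 0]) cylinder(h = 395, r = 16);
  translate([252, 313, 0]) cylinder(h = 395, r = 16);
}
translate([1470, 133, 0]) {
  translate([0, 0, 395]) cube([268, 329, 42]);
  translate([16, 16, 0]) cylinder(h = 395, r = 16);
  translate([252, 16, 0]) cylinder(h = 395, r = 16);
  translate([16, 313, 0]) cylinder(h = 395, r = 16);
  translate([252, 313, 0]) cylinder(h = 395, r = 16);
}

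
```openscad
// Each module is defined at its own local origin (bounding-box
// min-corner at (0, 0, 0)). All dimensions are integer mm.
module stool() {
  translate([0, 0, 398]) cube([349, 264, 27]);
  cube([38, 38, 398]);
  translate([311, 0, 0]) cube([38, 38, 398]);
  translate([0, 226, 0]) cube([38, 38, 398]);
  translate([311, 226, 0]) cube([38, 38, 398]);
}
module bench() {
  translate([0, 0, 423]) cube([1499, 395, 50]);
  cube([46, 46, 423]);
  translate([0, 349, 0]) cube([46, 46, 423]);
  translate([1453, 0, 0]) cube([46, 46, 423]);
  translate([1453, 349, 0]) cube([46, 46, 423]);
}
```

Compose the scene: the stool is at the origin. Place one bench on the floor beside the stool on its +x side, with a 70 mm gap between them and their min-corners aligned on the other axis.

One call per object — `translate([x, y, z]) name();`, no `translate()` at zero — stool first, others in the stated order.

stool();
translate([419, 0, 0]) bench();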